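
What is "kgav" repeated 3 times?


Input string: 'kgav'
Operation: repeat 3 times
Concatenation: 'kgav' + 'kgav' + 'kgav'
Result: kgavkgavkgav


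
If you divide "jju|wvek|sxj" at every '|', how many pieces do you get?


Input string: 'jju|wvek|sxj'
Delimiter: '|'
Split result: 'jju', 'wvek', 'sxj'
Number of parts: 3


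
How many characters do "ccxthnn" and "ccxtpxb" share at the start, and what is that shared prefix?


String 1: 'ccxthnn'
String 2: 'ccxtpxb'
Compare position by position:
pos 0: 'c' vs 'c' match
pos 1: 'c' vs 'c' match
pos 2: 'x' vs 'x' match
pos 3: 't' vs 't' match
pos 4: 'h' vs 'p' differ -> stop
Longest common prefix: "ccxt" (length 4)


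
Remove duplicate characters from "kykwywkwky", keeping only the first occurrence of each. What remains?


Input: 'kykwywkwky'
Operation: keep first occurrence of each character
Scan: s[0]='k' new -> keep; s[1]='y' new -> keep; s[2]='k' seen -> skip; s[3]='w' new -> keep; s[4]='y' seen -> skip; s[5]='w' seen -> skip; s[6]='k' seen -> skip; s[7]='w' seen -> skip; s[8]='k' seen -> skip; s[9]='y' seen -> skip
Result: kyw


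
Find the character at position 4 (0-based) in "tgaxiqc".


Input string: 'tgaxiqc'
Operation: get character at index 4
Index mapping: s[0]='t', s[1]='g', s[2]='a', s[3]='x', s[4]='i'
Result: 'i'


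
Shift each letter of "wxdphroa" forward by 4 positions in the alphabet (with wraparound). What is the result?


Input: 'wxdphroa', shift = 4
Operation: for each letter, (position + 4) mod 26
Mapping: 'w'(22+4=26, 26 mod 26=0)->'a', 'x'(23+4=27, 27 mod 26=1)->'b', 'd'(3+4=7)->'h', 'p'(15+4=19)->'t', 'h'(7+4=11)->'l', 'r'(17+4=21)->'v', 'o'(14+4=18)->'s', 'a'(0+4=4)->'e'
Result: abhtlvse


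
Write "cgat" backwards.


Input string: 'cgat'
Operation: reverse character order
Original order: 'c' -> 'g' -> 'a' -> 't'
Reversed order: 't' -> 'a' -> 'g' -> 'c'
Result: tagc


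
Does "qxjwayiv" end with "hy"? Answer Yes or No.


Input string: 'qxjwayiv'
Suffix to check: 'hy'
Last 2 characters of input: 'iv'
Match: False
Result: No


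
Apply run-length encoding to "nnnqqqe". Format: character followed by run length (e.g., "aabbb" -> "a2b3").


Input: 'nnnqqqe'
Operation: identify consecutive runs
Runs: 'nnn' -> n3, 'qqq' -> q3, 'e' -> e1
Encoded: n3q3e1


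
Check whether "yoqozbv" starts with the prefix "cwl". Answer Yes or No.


Input string: 'yoqozbv'
Prefix to check: 'cwl'
First 3 characters of input: 'yoq'
Match: False
Result: No


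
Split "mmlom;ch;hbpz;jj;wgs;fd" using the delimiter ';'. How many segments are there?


Input string: 'mmlom;ch;hbpz;jj;wgs;fd'
Delimiter: ';'
Split result: 'mmlom', 'ch', 'hbpz', 'jj', 'wgs', 'fd'
Number of parts: 6


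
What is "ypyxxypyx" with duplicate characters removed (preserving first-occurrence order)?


Input: 'ypyxxypyx'
Operation: keep first occurrence of each character
Scan: s[0]='y' new -> keep; s[1]='p' new -> keep; s[2]='y' seen -> skip; s[3]='x' new -> keep; s[4]='x' seen -> skip; s[5]='y' seen -> skip; s[6]='p' seen -> skip; s[7]='y' seen -> skip; s[8]='x' seen -> skip
Result: ypx


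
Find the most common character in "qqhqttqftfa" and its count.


Input: 'qqhqttqftfa'
Operation: tally each character
Counts: 'a':1, 'f':2, 'h':1, 'q':4, 't':3
Maximum: 'q' appears 4 times


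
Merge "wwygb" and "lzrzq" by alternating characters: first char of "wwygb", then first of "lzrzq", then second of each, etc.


String 1: 'wwygb'
String 2: 'lzrzq'
Operation: alternate characters
Pairs: 'w'+'l', 'w'+'z', 'y'+'r', 'g'+'z', 'b'+'q'
Result: wlwzyrgzbq


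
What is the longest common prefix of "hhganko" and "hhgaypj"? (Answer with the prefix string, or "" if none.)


String 1: 'hhganko'
String 2: 'hhgaypj'
Compare position by position:
pos 0: 'h' vs 'h' match
pos 1: 'h' vs 'h' match
pos 2: 'g' vs 'g' match
pos 3: 'a' vs 'a' match
pos 4: 'n' vs 'y' differ -> stop
Longest common prefix: "hhga" (length 4)


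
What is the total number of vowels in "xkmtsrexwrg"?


Input string: 'xkmtsrexwrg'
Operation: count vowels (a, e, i, o, u)
Scan: s[0]='x', s[1]='k', s[2]='m', s[3]='t', s[4]='s', s[5]='r', s[6]='e' (vowel), s[7]='x', s[8]='w', s[9]='r', s[10]='g'
Vowels found: 1
Result: 1


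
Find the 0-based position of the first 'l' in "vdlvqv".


Input string: 'vdlvqv'
Target: 'l'
Scanning left to right: s[0]='v', s[1]='d', s[2]='l'
First match at index: 2


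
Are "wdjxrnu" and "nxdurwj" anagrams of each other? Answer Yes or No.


String 1: 'wdjxrnu' -> sorted: 'djnruwx'
String 2: 'nxdurwj' -> sorted: 'djnruwx'
Compare sorted forms: 'djnruwx' == 'djnruwx'
Anagram: Yes


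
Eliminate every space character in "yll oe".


Input string: 'yll oe'
Operation: remove all spaces
Words: 'yll', 'oe'
Join without spaces: ylloe


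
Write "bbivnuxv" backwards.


Input string: 'bbivnuxv'
Operation: reverse character order
Original order: 'b' -> 'b' -> 'i' -> 'v' -> 'n' -> 'u' -> 'x' -> 'v'
Reversed order: 'v' -> 'x' -> 'u' -> 'n' -> 'v' -> 'i' -> 'b' -> 'b'
Result: vxunvibb


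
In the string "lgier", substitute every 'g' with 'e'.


Input string: 'lgier'
Operation: replace 'g' with 'e'
Positions of 'g': 1
After replacement: leier


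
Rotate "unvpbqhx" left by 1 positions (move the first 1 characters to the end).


Input: 'unvpbqhx', shift = 1
Operation: split at index 1 and swap parts
Front part s[0:1] = 'u'
Back part s[1:] = 'nvpbqhx'
Rotated = back + front = 'nvpbqhx' + 'u'
Result: nvpbqhxu


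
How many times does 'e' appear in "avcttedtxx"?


Input string: 'avcttedtxx'
Target character: 'e'
Scan each position: s[5]='e'
Matches found at indices: 5
Total: 1


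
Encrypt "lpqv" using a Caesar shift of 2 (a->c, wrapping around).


Input: 'lpqv', shift = 2
Operation: for each letter, (position + 2) mod 26
Mapping: 'l'(11+2=13)->'n', 'p'(15+2=17)->'r', 'q'(16+2=18)->'s', 'v'(21+2=23)->'x'
Result: nrsx


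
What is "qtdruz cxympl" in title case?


Input string: 'qtdruz cxympl'
Operation: capitalize first letter of each word
Word transformations: 'qtdruz'->'Qtdruz', 'cxympl'->'Cxympl'
Result: Qtdruz Cxympl


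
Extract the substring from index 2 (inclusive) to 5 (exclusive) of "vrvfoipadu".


Input string: 'vrvfoipadu'
Operation: slice [2:5]
Extract characters: s[2]='v', s[3]='f', s[4]='o'
Result: vfo


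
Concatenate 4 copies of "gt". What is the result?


Input string: 'gt'
Operation: repeat 4 times
Concatenation: 'gt' + 'gt' + 'gt' + 'gt'
Result: gtgtgtgt


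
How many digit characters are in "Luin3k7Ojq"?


Input string: 'Luin3k7Ojq'
Operation: count digit characters (0-9)
Scan: 'L', 'u', 'i', 'n', '3'(digit), 'k', '7'(digit), 'O', 'j', 'q'
Digits found: 2
Result: 2


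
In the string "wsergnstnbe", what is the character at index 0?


Input string: 'wsergnstnbe'
Operation: get character at index 0
Index mapping: s[0]='w'
Result: 'w'


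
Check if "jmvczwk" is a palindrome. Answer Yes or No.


Input string: 'jmvczwk'
Reversed: 'kwzcvmj'
Compare pairs: s[0]='j' vs s[6]='k' (mismatch), s[1]='m' vs s[5]='w' (mismatch), s[2]='v' vs s[4]='z' (mismatch)
Palindrome: No


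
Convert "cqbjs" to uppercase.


Input string: 'cqbjs'
Operation: convert each letter to uppercase
Mapping: 'c'->'C', 'q'->'Q', 'b'->'B', 'j'->'J', 's'->'S'
Result: CQBJS


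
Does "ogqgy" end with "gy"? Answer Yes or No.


Input string: 'ogqgy'
Suffix to check: 'gy'
Last 2 characters of input: 'gy'
Match: True
Result: Yes


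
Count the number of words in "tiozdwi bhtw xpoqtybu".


Input string: 'tiozdwi bhtw xpoqtybu'
Operation: split by spaces
Words found: 'tiozdwi', 'bhtw', 'xpoqtybu'
Word count: 3


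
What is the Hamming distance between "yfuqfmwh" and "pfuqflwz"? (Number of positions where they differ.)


String 1: 'yfuqfmwh'
String 2: 'pfuqflwz'
Compare each position: pos 0: 'y'!='p', pos 1: 'f'=='f', pos 2: 'u'=='u', pos 3: 'q'=='q', pos 4: 'f'=='f', pos 5: 'm'!='l', pos 6: 'w'=='w', pos 7: 'h'!='z'
Differing positions: 3
Hamming distance: 3


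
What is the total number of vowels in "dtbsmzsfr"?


Input string: 'dtbsmzsfr'
Operation: count vowels (a, e, i, o, u)
Scan: s[0]='d', s[1]='t', s[2]='b', s[3]='s', s[4]='m', s[5]='z', s[6]='s', s[7]='f', s[8]='r'
Vowels found: 0
Result: 0


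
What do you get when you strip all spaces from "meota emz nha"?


Input string: 'meota emz nha'
Operation: remove all spaces
Words: 'meota', 'emz', 'nha'
Join without spaces: meotaemznha


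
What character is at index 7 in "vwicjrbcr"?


Input string: 'vwicjrbcr'
Operation: get character at index 7
Index mapping: s[0]='v', s[1]='w', s[2]='i', s[3]='c', s[4]='j', s[5]='r', s[6]='b', s[7]='c'
Result: 'c'


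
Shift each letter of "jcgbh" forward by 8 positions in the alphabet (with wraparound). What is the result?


Input: 'jcgbh', shift = 8
Operation: for each letter, (position + 8) mod 26
Mapping: 'j'(9+8=17)->'r', 'c'(2+8=10)->'k', 'g'(6+8=14)->'o', 'b'(1+8=9)->'j', 'h'(7+8=15)->'p'
Result: rkojp


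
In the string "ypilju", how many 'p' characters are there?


Input string: 'ypilju'
Target character: 'p'
Scan each position: s[1]='p'
Matches found at indices: 1
Total: 1


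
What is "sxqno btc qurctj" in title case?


Input string: 'sxqno btc qurctj'
Operation: capitalize first letter of each word
Word transformations: 'sxqno'->'Sxqno', 'btc'->'Btc', 'qurctj'->'Qurctj'
Result: Sxqno Btc Qurctj


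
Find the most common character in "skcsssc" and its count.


Input: 'skcsssc'
Operation: tally each character
Counts: 'c':2, 'k':1, 's':4
Maximum: 's' appears 4 times


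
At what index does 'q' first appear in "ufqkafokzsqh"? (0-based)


Input string: 'ufqkafokzsqh'
Target: 'q'
Scanning left to right: s[0]='u', s[1]='f', s[2]='q'
First match at index: 2


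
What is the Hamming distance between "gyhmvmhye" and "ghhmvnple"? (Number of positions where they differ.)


String 1: 'gyhmvmhye'
String 2: 'ghhmvnple'
Compare each position: pos 0: 'g'=='g', pos 1: 'y'!='h', pos 2: 'h'=='h', pos 3: 'm'=='m', pos 4: 'v'=='v', pos 5: 'm'!='n', pos 6: 'h'!='p', pos 7: 'y'!='l', pos 8: 'e'=='e'
Differing positions: 4
Hamming distance: 4


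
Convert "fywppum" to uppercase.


Input string: 'fywppum'
Operation: convert each letter to uppercase
Mapping: 'f'->'F', 'y'->'Y', 'w'->'W', 'p'->'P', 'p'->'P', 'u'->'U', 'm'->'M'
Result: FYWPPUM


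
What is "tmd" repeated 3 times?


Input string: 'tmd'
Operation: repeat 3 times
Concatenation: 'tmd' + 'tmd' + 'tmd'
Result: tmdtmdtmd


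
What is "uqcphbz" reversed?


Input string: 'uqcphbz'
Operation: reverse character order
Original order: 'u' -> 'q' -> 'c' -> 'p' -> 'h' -> 'b' -> 'z'
Reversed order: 'z' -> 'b' -> 'h' -> 'p' -> 'c' -> 'q' -> 'u'
Result: zbhpcqu


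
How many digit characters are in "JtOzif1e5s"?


Input string: 'JtOzif1e5s'
Operation: count digit characters (0-9)
Scan: 'J', 't', 'O', 'z', 'i', 'f', '1'(digit), 'e', '5'(digit), 's'
Digits found: 2
Result: 2


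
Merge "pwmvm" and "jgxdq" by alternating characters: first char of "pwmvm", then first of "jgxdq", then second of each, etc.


String 1: 'pwmvm'
String 2: 'jgxdq'
Operation: alternate characters
Pairs: 'p'+'j', 'w'+'g', 'm'+'x', 'v'+'d', 'm'+'q'
Result: pjwgmxvdmq


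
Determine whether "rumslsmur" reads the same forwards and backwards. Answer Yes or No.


Input string: 'rumslsmur'
Reversed: 'rumslsmur'
Compare pairs: s[0]='r' vs s[8]='r' (match), s[1]='u' vs s[7]='u' (match), s[2]='m' vs s[6]='m' (match), s[3]='s' vs s[5]='s' (match)
Palindrome: Yes


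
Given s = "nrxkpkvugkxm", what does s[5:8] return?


Input string: 'nrxkpkvugkxm'
Operation: slice [5:8]
Extract characters: s[5]='k', s[6]='v', s[7]='u'
Result: kvu


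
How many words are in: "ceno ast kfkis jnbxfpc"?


Input string: 'ceno ast kfkis jnbxfpc'
Operation: split by spaces
Words found: 'ceno', 'ast', 'kfkis', 'jnbxfpc'
Word count: 4


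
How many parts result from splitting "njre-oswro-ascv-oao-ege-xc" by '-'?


Input string: 'njre-oswro-ascv-oao-ege-xc'
Delimiter: '-'
Split result: 'njre', 'oswro', 'ascv', 'oao', 'ege', 'xc'
Number of parts: 6


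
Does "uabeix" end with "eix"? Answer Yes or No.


Input string: 'uabeix'
Suffix to check: 'eix'
Last 3 characters of input: 'eix'
Match: True
Result: Yes


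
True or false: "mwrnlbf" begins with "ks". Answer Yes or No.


Input string: 'mwrnlbf'
Prefix to check: 'ks'
First 2 characters of input: 'mw'
Match: False
Result: No


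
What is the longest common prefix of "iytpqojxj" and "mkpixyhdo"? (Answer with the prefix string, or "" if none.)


String 1: 'iytpqojxj'
String 2: 'mkpixyhdo'
Compare position by position:
pos 0: 'i' vs 'm' differ -> stop
Longest common prefix: "" (length 0)


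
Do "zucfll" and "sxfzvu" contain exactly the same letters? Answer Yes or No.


String 1: 'zucfll' -> sorted: 'cflluz'
String 2: 'sxfzvu' -> sorted: 'fsuvxz'
Compare sorted forms: 'cflluz' != 'fsuvxz'
Anagram: No


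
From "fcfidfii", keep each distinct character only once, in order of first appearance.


Input: 'fcfidfii'
Operation: keep first occurrence of each character
Scan: s[0]='f' new -> keep; s[1]='c' new -> keep; s[2]='f' seen -> skip; s[3]='i' new -> keep; s[4]='d' new -> keep; s[5]='f' seen -> skip; s[6]='i' seen -> skip; s[7]='i' seen -> skip
Result: fcid


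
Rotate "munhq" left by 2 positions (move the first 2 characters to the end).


Input: 'munhq', shift = 2
Operation: split at index 2 and swap parts
Front part s[0:2] = 'mu'
Back part s[2:] = 'nhq'
Rotated = back + front = 'nhq' + 'mu'
Result: nhqmu


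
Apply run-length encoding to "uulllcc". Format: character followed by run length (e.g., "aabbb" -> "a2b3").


Input: 'uulllcc'
Operation: identify consecutive runs
Runs: 'uu' -> u2, 'lll' -> l3, 'cc' -> c2
Encoded: u2l3c2


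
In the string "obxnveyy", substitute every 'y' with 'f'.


Input string: 'obxnveyy'
Operation: replace 'y' with 'f'
Positions of 'y': 6, 7
After replacement: obxnveff


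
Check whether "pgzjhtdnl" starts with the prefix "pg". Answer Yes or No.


Input string: 'pgzjhtdnl'
Prefix to check: 'pg'
First 2 characters of input: 'pg'
Match: True
Result: Yes


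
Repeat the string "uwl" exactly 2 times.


Input string: 'uwl'
Operation: repeat 2 times
Concatenation: 'uwl' + 'uwl'
Result: uwluwl


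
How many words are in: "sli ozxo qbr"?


Input string: 'sli ozxo qbr'
Operation: split by spaces
Words found: 'sli', 'ozxo', 'qbr'
Word count: 3


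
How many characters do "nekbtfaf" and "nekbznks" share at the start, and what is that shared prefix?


String 1: 'nekbtfaf'
String 2: 'nekbznks'
Compare position by position:
pos 0: 'n' vs 'n' match
pos 1: 'e' vs 'e' match
pos 2: 'k' vs 'k' match
pos 3: 'b' vs 'b' match
pos 4: 't' vs 'z' differ -> stop
Longest common prefix: "nekb" (length 4)


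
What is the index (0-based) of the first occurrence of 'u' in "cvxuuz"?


Input string: 'cvxuuz'
Target: 'u'
Scanning left to right: s[0]='c', s[1]='v', s[2]='x', s[3]='u'
First match at index: 3


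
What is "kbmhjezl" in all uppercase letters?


Input string: 'kbmhjezl'
Operation: convert each letter to uppercase
Mapping: 'k'->'K', 'b'->'B', 'm'->'M', 'h'->'H', 'j'->'J', 'e'->'E', 'z'->'Z', 'l'->'L'
Result: KBMHJEZL


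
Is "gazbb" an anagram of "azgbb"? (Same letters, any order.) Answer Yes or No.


String 1: 'azgbb' -> sorted: 'abbgz'
String 2: 'gazbb' -> sorted: 'abbgz'
Compare sorted forms: 'abbgz' == 'abbgz'
Anagram: Yes


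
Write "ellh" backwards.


Input string: 'ellh'
Operation: reverse character order
Original order: 'e' -> 'l' -> 'l' -> 'h'
Reversed order: 'h' -> 'l' -> 'l' -> 'e'
Result: hlle


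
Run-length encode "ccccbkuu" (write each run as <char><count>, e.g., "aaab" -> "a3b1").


Input: 'ccccbkuu'
Operation: identify consecutive runs
Runs: 'cccc' -> c4, 'b' -> b1, 'k' -> k1, 'uu' -> u2
Encoded: c4b1k1u2


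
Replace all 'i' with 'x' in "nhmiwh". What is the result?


Input string: 'nhmiwh'
Operation: replace 'i' with 'x'
Positions of 'i': 3
After replacement: nhmxwh


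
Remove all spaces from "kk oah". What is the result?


Input string: 'kk oah'
Operation: remove all spaces
Words: 'kk', 'oah'
Join without spaces: kkoah


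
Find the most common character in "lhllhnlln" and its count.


Input: 'lhllhnlln'
Operation: tally each character
Counts: 'h':2, 'l':5, 'n':2
Maximum: 'l' appears 5 times


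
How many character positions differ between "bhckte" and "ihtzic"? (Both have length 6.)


String 1: 'bhckte'
String 2: 'ihtzic'
Compare each position: pos 0: 'b'!='i', pos 1: 'h'=='h', pos 2: 'c'!='t', pos 3: 'k'!='z', pos 4: 't'!='i', pos 5: 'e'!='c'
Differing positions: 5
Hamming distance: 5


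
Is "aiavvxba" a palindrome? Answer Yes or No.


Input string: 'aiavvxba'
Reversed: 'abxvvaia'
Compare pairs: s[0]='a' vs s[7]='a' (match), s[1]='i' vs s[6]='b' (mismatch), s[2]='a' vs s[5]='x' (mismatch), s[3]='v' vs s[4]='v' (match)
Palindrome: No


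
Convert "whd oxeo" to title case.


Input string: 'whd oxeo'
Operation: capitalize first letter of each word
Word transformations: 'whd'->'Whd', 'oxeo'->'Oxeo'
Result: Whd Oxeo


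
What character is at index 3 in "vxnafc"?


Input string: 'vxnafc'
Operation: get character at index 3
Index mapping: s[0]='v', s[1]='x', s[2]='n', s[3]='a'
Result: 'a'


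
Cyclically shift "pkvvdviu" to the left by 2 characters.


Input: 'pkvvdviu', shift = 2
Operation: split at index 2 and swap parts
Front part s[0:2] = 'pk'
Back part s[2:] = 'vvdviu'
Rotated = back + front = 'vvdviu' + 'pk'
Result: vvdviupk


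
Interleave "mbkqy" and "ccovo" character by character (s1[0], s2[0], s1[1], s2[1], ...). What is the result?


String 1: 'mbkqy'
String 2: 'ccovo'
Operation: alternate characters
Pairs: 'm'+'c', 'b'+'c', 'k'+'o', 'q'+'v', 'y'+'o'
Result: mcbckoqvyo


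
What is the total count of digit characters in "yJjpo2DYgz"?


Input string: 'yJjpo2DYgz'
Operation: count digit characters (0-9)
Scan: 'y', 'J', 'j', 'p', 'o', '2'(digit), 'D', 'Y', 'g', 'z'
Digits found: 1
Result: 1


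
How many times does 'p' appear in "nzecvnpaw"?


Input string: 'nzecvnpaw'
Target character: 'p'
Scan each position: s[6]='p'
Matches found at indices: 6
Total: 1


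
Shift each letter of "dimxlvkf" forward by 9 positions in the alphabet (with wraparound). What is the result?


Input: 'dimxlvkf', shift = 9
Operation: for each letter, (position + 9) mod 26
Mapping: 'd'(3+9=12)->'m', 'i'(8+9=17)->'r', 'm'(12+9=21)->'v', 'x'(23+9=32, 32 mod 26=6)->'g', 'l'(11+9=20)->'u', 'v'(21+9=30, 30 mod 26=4)->'e', 'k'(10+9=19)->'t', 'f'(5+9=14)->'o'
Result: mrvgueto


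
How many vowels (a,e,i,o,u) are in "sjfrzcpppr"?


Input string: 'sjfrzcpppr'
Operation: count vowels (a, e, i, o, u)
Scan: s[0]='s', s[1]='j', s[2]='f', s[3]='r', s[4]='z', s[5]='c', s[6]='p', s[7]='p', s[8]='p', s[9]='r'
Vowels found: 0
Result: 0


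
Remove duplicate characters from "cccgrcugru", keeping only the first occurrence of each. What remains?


Input: 'cccgrcugru'
Operation: keep first occurrence of each character
Scan: s[0]='c' new -> keep; s[1]='c' seen -> skip; s[2]='c' seen -> skip; s[3]='g' new -> keep; s[4]='r' new -> keep; s[5]='c' seen -> skip; s[6]='u' new -> keep; s[7]='g' seen -> skip; s[8]='r' seen -> skip; s[9]='u' seen -> skip
Result: cgru


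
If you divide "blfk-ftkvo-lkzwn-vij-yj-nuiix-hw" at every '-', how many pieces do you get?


Input string: 'blfk-ftkvo-lkzwn-vij-yj-nuiix-hw'
Delimiter: '-'
Split result: 'blfk', 'ftkvo', 'lkzwn', 'vij', 'yj', 'nuiix', 'hw'
Number of parts: 7


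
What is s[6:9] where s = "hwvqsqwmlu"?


Input string: 'hwvqsqwmlu'
Operation: slice [6:9]
Extract characters: s[6]='w', s[7]='m', s[8]='l'
Result: wml


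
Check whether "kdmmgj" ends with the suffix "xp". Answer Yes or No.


Input string: 'kdmmgj'
Suffix to check: 'xp'
Last 2 characters of input: 'gj'
Match: False
Result: No


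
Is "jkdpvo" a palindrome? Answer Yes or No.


Input string: 'jkdpvo'
Reversed: 'ovpdkj'
Compare pairs: s[0]='j' vs s[5]='o' (mismatch), s[1]='k' vs s[4]='v' (mismatch), s[2]='d' vs s[3]='p' (mismatch)
Palindrome: No


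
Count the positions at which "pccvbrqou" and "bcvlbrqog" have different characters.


String 1: 'pccvbrqou'
String 2: 'bcvlbrqog'
Compare each position: pos 0: 'p'!='b', pos 1: 'c'=='c', pos 2: 'c'!='v', pos 3: 'v'!='l', pos 4: 'b'=='b', pos 5: 'r'=='r', pos 6: 'q'=='q', pos 7: 'o'=='o', pos 8: 'u'!='g'
Differing positions: 4
Hamming distance: 4


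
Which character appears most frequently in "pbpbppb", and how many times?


Input: 'pbpbppb'
Operation: tally each character
Counts: 'b':3, 'p':4
Maximum: 'p' appears 4 times


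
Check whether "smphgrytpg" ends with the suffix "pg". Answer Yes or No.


Input string: 'smphgrytpg'
Suffix to check: 'pg'
Last 2 characters of input: 'pg'
Match: True
Result: Yes


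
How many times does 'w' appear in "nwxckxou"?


Input string: 'nwxckxou'
Target character: 'w'
Scan each position: s[1]='w'
Matches found at indices: 1
Total: 1


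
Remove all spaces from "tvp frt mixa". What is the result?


Input string: 'tvp frt mixa'
Operation: remove all spaces
Words: 'tvp', 'frt', 'mixa'
Join without spaces: tvpfrtmixa


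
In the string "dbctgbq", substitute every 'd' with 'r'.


Input string: 'dbctgbq'
Operation: replace 'd' with 'r'
Positions of 'd': 0
After replacement: rbctgbq


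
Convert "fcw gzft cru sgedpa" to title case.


Input string: 'fcw gzft cru sgedpa'
Operation: capitalize first letter of each word
Word transformations: 'fcw'->'Fcw', 'gzft'->'Gzft', 'cru'->'Cru', 'sgedpa'->'Sgedpa'
Result: Fcw Gzft Cru Sgedpa


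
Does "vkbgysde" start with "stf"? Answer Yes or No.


Input string: 'vkbgysde'
Prefix to check: 'stf'
First 3 characters of input: 'vkb'
Match: False
Result: No


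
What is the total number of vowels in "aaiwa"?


Input string: 'aaiwa'
Operation: count vowels (a, e, i, o, u)
Scan: s[0]='a' (vowel), s[1]='a' (vowel), s[2]='i' (vowel), s[3]='w', s[4]='a' (vowel)
Vowels found: 4
Result: 4


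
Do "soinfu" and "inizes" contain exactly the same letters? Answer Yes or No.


String 1: 'soinfu' -> sorted: 'finosu'
String 2: 'inizes' -> sorted: 'eiinsz'
Compare sorted forms: 'finosu' != 'eiinsz'
Anagram: No


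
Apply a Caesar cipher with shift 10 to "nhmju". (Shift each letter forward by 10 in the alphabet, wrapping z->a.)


Input: 'nhmju', shift = 10
Operation: for each letter, (position + 10) mod 26
Mapping: 'n'(13+10=23)->'x', 'h'(7+10=17)->'r', 'm'(12+10=22)->'w', 'j'(9+10=19)->'t', 'u'(20+10=30, 30 mod 26=4)->'e'
Result: xrwte


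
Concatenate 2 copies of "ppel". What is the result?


Input string: 'ppel'
Operation: repeat 2 times
Concatenation: 'ppel' + 'ppel'
Result: ppelppel


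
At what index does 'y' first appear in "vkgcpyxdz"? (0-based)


Input string: 'vkgcpyxdz'
Target: 'y'
Scanning left to right: s[0]='v', s[1]='k', s[2]='g', s[3]='c', s[4]='p', s[5]='y'
First match at index: 5


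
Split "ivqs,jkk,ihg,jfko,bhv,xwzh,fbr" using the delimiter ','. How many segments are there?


Input string: 'ivqs,jkk,ihg,jfko,bhv,xwzh,fbr'
Delimiter: ','
Split result: 'ivqs', 'jkk', 'ihg', 'jfko', 'bhv', 'xwzh', 'fbr'
Number of parts: 7


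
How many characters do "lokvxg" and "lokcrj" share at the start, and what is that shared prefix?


String 1: 'lokvxg'
String 2: 'lokcrj'
Compare position by position:
pos 0: 'l' vs 'l' match
pos 1: 'o' vs 'o' match
pos 2: 'k' vs 'k' match
pos 3: 'v' vs 'c' differ -> stop
Longest common prefix: "lok" (length 3)


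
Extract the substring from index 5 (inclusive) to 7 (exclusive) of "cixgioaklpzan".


Input string: 'cixgioaklpzan'
Operation: slice [5:7]
Extract characters: s[5]='o', s[6]='a'
Result: oa


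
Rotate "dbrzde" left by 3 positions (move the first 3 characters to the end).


Input: 'dbrzde', shift = 3
Operation: split at index 3 and swap parts
Front part s[0:3] = 'dbr'
Back part s[3:] = 'zde'
Rotated = back + front = 'zde' + 'dbr'
Result: zdedbr


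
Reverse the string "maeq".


Input string: 'maeq'
Operation: reverse character order
Original order: 'm' -> 'a' -> 'e' -> 'q'
Reversed order: 'q' -> 'e' -> 'a' -> 'm'
Result: qeam


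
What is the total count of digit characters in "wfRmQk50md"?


Input string: 'wfRmQk50md'
Operation: count digit characters (0-9)
Scan: 'w', 'f', 'R', 'm', 'Q', 'k', '5'(digit), '0'(digit), 'm', 'd'
Digits found: 2
Result: 2


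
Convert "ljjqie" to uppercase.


Input string: 'ljjqie'
Operation: convert each letter to uppercase
Mapping: 'l'->'L', 'j'->'J', 'j'->'J', 'q'->'Q', 'i'->'I', 'e'->'E'
Result: LJJQIE


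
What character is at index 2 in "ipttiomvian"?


Input string: 'ipttiomvian'
Operation: get character at index 2
Index mapping: s[0]='i', s[1]='p', s[2]='t'
Result: 't'


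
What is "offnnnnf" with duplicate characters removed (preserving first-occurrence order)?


Input: 'offnnnnf'
Operation: keep first occurrence of each character
Scan: s[0]='o' new -> keep; s[1]='f' new -> keep; s[2]='f' seen -> skip; s[3]='n' new -> keep; s[4]='n' seen -> skip; s[5]='n' seen -> skip; s[6]='n' seen -> skip; s[7]='f' seen -> skip
Result: ofn


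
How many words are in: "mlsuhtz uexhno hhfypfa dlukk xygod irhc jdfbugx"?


Input string: 'mlsuhtz uexhno hhfypfa dlukk xygod irhc jdfbugx'
Operation: split by spaces
Words found: 'mlsuhtz', 'uexhno', 'hhfypfa', 'dlukk', 'xygod', 'irhc', 'jdfbugx'
Word count: 7


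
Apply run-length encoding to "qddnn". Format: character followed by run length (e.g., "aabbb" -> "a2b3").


Input: 'qddnn'
Operation: identify consecutive runs
Runs: 'q' -> q1, 'dd' -> d2, 'nn' -> n2
Encoded: q1d2n2


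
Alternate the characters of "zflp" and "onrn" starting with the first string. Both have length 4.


String 1: 'zflp'
String 2: 'onrn'
Operation: alternate characters
Pairs: 'z'+'o', 'f'+'n', 'l'+'r', 'p'+'n'
Result: zofnlrpn


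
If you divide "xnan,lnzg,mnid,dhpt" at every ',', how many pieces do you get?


Input string: 'xnan,lnzg,mnid,dhpt'
Delimiter: ','
Split result: 'xnan', 'lnzg', 'mnid', 'dhpt'
Number of parts: 4


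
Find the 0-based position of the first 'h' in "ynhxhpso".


Input string: 'ynhxhpso'
Target: 'h'
Scanning left to right: s[0]='y', s[1]='n', s[2]='h'
First match at index: 2


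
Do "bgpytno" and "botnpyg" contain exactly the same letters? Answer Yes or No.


String 1: 'bgpytno' -> sorted: 'bgnopty'
String 2: 'botnpyg' -> sorted: 'bgnopty'
Compare sorted forms: 'bgnopty' == 'bgnopty'
Anagram: Yes


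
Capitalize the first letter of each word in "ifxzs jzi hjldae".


Input string: 'ifxzs jzi hjldae'
Operation: capitalize first letter of each word
Word transformations: 'ifxzs'->'Ifxzs', 'jzi'->'Jzi', 'hjldae'->'Hjldae'
Result: Ifxzs Jzi Hjldae


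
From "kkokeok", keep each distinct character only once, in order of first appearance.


Input: 'kkokeok'
Operation: keep first occurrence of each character
Scan: s[0]='k' new -> keep; s[1]='k' seen -> skip; s[2]='o' new -> keep; s[3]='k' seen -> skip; s[4]='e' new -> keep; s[5]='o' seen -> skip; s[6]='k' seen -> skip
Result: koe


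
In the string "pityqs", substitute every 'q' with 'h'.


Input string: 'pityqs'
Operation: replace 'q' with 'h'
Positions of 'q': 4
After replacement: pityhs


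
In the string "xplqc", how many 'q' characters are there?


Input string: 'xplqc'
Target character: 'q'
Scan each position: s[3]='q'
Matches found at indices: 3
Total: 1


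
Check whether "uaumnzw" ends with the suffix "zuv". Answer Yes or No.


Input string: 'uaumnzw'
Suffix to check: 'zuv'
Last 3 characters of input: 'nzw'
Match: False
Result: No


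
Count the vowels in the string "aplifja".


Input string: 'aplifja'
Operation: count vowels (a, e, i, o, u)
Scan: s[0]='a' (vowel), s[1]='p', s[2]='l', s[3]='i' (vowel), s[4]='f', s[5]='j', s[6]='a' (vowel)
Vowels found: 3
Result: 3


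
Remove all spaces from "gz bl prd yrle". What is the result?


Input string: 'gz bl prd yrle'
Operation: remove all spaces
Words: 'gz', 'bl', 'prd', 'yrle'
Join without spaces: gzblprdyrle


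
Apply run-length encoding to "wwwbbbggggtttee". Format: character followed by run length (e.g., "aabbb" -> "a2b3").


Input: 'wwwbbbggggtttee'
Operation: identify consecutive runs
Runs: 'www' -> w3, 'bbb' -> b3, 'gggg' -> g4, 'ttt' -> t3, 'ee' -> e2
Encoded: w3b3g4t3e2


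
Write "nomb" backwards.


Input string: 'nomb'
Operation: reverse character order
Original order: 'n' -> 'o' -> 'm' -> 'b'
Reversed order: 'b' -> 'm' -> 'o' -> 'n'
Result: bmon


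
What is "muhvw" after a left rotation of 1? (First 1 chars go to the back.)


Input: 'muhvw', shift = 1
Operation: split at index 1 and swap parts
Front part s[0:1] = 'm'
Back part s[1:] = 'uhvw'
Rotated = back + front = 'uhvw' + 'm'
Result: uhvwm


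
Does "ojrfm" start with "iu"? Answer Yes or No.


Input string: 'ojrfm'
Prefix to check: 'iu'
First 2 characters of input: 'oj'
Match: False
Result: No


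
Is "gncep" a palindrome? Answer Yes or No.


Input string: 'gncep'
Reversed: 'pecng'
Compare pairs: s[0]='g' vs s[4]='p' (mismatch), s[1]='n' vs s[3]='e' (mismatch)
Palindrome: No


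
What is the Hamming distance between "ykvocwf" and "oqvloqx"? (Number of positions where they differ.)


String 1: 'ykvocwf'
String 2: 'oqvloqx'
Compare each position: pos 0: 'y'!='o', pos 1: 'k'!='q', pos 2: 'v'=='v', pos 3: 'o'!='l', pos 4: 'c'!='o', pos 5: 'w'!='q', pos 6: 'f'!='x'
Differing positions: 6
Hamming distance: 6


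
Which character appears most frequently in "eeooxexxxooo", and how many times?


Input: 'eeooxexxxooo'
Operation: tally each character
Counts: 'e':3, 'o':5, 'x':4
Maximum: 'o' appears 5 times


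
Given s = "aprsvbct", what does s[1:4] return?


Input string: 'aprsvbct'
Operation: slice [1:4]
Extract characters: s[1]='p', s[2]='r', s[3]='s'
Result: prs


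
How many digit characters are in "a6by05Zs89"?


Input string: 'a6by05Zs89'
Operation: count digit characters (0-9)
Scan: 'a', '6'(digit), 'b', 'y', '0'(digit), '5'(digit), 'Z', 's', '8'(digit), '9'(digit)
Digits found: 5
Result: 5


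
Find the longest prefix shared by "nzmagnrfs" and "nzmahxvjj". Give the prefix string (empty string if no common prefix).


String 1: 'nzmagnrfs'
String 2: 'nzmahxvjj'
Compare position by position:
pos 0: 'n' vs 'n' match
pos 1: 'z' vs 'z' match
pos 2: 'm' vs 'm' match
pos 3: 'a' vs 'a' match
pos 4: 'g' vs 'h' differ -> stop
Longest common prefix: "nzma" (length 4)


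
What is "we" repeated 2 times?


Input string: 'we'
Operation: repeat 2 times
Concatenation: 'we' + 'we'
Result: wewe


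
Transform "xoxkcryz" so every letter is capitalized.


Input string: 'xoxkcryz'
Operation: convert each letter to uppercase
Mapping: 'x'->'X', 'o'->'O', 'x'->'X', 'k'->'K', 'c'->'C', 'r'->'R', 'y'->'Y', 'z'->'Z'
Result: XOXKCRYZ


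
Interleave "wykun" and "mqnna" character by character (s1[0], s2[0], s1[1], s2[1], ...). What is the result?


String 1: 'wykun'
String 2: 'mqnna'
Operation: alternate characters
Pairs: 'w'+'m', 'y'+'q', 'k'+'n', 'u'+'n', 'n'+'a'
Result: wmyqknunna


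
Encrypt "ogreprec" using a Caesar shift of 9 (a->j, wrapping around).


Input: 'ogreprec', shift = 9
Operation: for each letter, (position + 9) mod 26
Mapping: 'o'(14+9=23)->'x', 'g'(6+9=15)->'p', 'r'(17+9=26, 26 mod 26=0)->'a', 'e'(4+9=13)->'n', 'p'(15+9=24)->'y', 'r'(17+9=26, 26 mod 26=0)->'a', 'e'(4+9=13)->'n', 'c'(2+9=11)->'l'
Result: xpanyanl


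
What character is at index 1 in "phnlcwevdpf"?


Input string: 'phnlcwevdpf'
Operation: get character at index 1
Index mapping: s[0]='p', s[1]='h'
Result: 'h'


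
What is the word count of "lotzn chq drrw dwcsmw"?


Input string: 'lotzn chq drrw dwcsmw'
Operation: split by spaces
Words found: 'lotzn', 'chq', 'drrw', 'dwcsmw'
Word count: 4


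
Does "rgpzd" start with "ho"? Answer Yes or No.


Input string: 'rgpzd'
Prefix to check: 'ho'
First 2 characters of input: 'rg'
Match: False
Result: No


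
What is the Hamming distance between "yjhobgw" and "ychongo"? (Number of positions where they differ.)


String 1: 'yjhobgw'
String 2: 'ychongo'
Compare each position: pos 0: 'y'=='y', pos 1: 'j'!='c', pos 2: 'h'=='h', pos 3: 'o'=='o', pos 4: 'b'!='n', pos 5: 'g'=='g', pos 6: 'w'!='o'
Differing positions: 3
Hamming distance: 3


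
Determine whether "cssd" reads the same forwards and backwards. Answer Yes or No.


Input string: 'cssd'
Reversed: 'dssc'
Compare pairs: s[0]='c' vs s[3]='d' (mismatch), s[1]='s' vs s[2]='s' (match)
Palindrome: No


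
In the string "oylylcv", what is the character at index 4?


Input string: 'oylylcv'
Operation: get character at index 4
Index mapping: s[0]='o', s[1]='y', s[2]='l', s[3]='y', s[4]='l'
Result: 'l'


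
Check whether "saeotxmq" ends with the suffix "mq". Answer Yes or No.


Input string: 'saeotxmq'
Suffix to check: 'mq'
Last 2 characters of input: 'mq'
Match: True
Result: Yes


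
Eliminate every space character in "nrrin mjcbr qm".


Input string: 'nrrin mjcbr qm'
Operation: remove all spaces
Words: 'nrrin', 'mjcbr', 'qm'
Join without spaces: nrrinmjcbrqm


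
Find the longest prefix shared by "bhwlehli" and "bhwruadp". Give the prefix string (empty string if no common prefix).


String 1: 'bhwlehli'
String 2: 'bhwruadp'
Compare position by position:
pos 0: 'b' vs 'b' match
pos 1: 'h' vs 'h' match
pos 2: 'w' vs 'w' match
pos 3: 'l' vs 'r' differ -> stop
Longest common prefix: "bhw" (length 3)


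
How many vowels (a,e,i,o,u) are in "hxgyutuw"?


Input string: 'hxgyutuw'
Operation: count vowels (a, e, i, o, u)
Scan: s[0]='h', s[1]='x', s[2]='g', s[3]='y', s[4]='u' (vowel), s[5]='t', s[6]='u' (vowel), s[7]='w'
Vowels found: 2
Result: 2


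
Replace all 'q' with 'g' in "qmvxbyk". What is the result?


Input string: 'qmvxbyk'
Operation: replace 'q' with 'g'
Positions of 'q': 0
After replacement: gmvxbyk


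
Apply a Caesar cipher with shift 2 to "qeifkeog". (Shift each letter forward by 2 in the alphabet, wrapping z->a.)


Input: 'qeifkeog', shift = 2
Operation: for each letter, (position + 2) mod 26
Mapping: 'q'(16+2=18)->'s', 'e'(4+2=6)->'g', 'i'(8+2=10)->'k', 'f'(5+2=7)->'h', 'k'(10+2=12)->'m', 'e'(4+2=6)->'g', 'o'(14+2=16)->'q', 'g'(6+2=8)->'i'
Result: sgkhmgqi


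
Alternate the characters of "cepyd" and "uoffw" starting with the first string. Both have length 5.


String 1: 'cepyd'
String 2: 'uoffw'
Operation: alternate characters
Pairs: 'c'+'u', 'e'+'o', 'p'+'f', 'y'+'f', 'd'+'w'
Result: cueopfyfdw


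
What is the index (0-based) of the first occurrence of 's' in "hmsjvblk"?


Input string: 'hmsjvblk'
Target: 's'
Scanning left to right: s[0]='h', s[1]='m', s[2]='s'
First match at index: 2


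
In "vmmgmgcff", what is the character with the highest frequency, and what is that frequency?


Input: 'vmmgmgcff'
Operation: tally each character
Counts: 'c':1, 'f':2, 'g':2, 'm':3, 'v':1
Maximum: 'm' appears 3 times


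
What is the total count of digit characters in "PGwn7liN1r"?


Input string: 'PGwn7liN1r'
Operation: count digit characters (0-9)
Scan: 'P', 'G', 'w', 'n', '7'(digit), 'l', 'i', 'N', '1'(digit), 'r'
Digits found: 2
Result: 2


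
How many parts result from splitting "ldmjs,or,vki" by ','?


Input string: 'ldmjs,or,vki'
Delimiter: ','
Split result: 'ldmjs', 'or', 'vki'
Number of parts: 3


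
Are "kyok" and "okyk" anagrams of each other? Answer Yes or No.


String 1: 'kyok' -> sorted: 'kkoy'
String 2: 'okyk' -> sorted: 'kkoy'
Compare sorted forms: 'kkoy' == 'kkoy'
Anagram: Yes


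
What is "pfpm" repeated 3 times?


Input string: 'pfpm'
Operation: repeat 3 times
Concatenation: 'pfpm' + 'pfpm' + 'pfpm'
Result: pfpmpfpmpfpm


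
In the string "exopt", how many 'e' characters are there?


Input string: 'exopt'
Target character: 'e'
Scan each position: s[0]='e'
Matches found at indices: 0
Total: 1


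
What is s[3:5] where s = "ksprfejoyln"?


Input string: 'ksprfejoyln'
Operation: slice [3:5]
Extract characters: s[3]='r', s[4]='f'
Result: rf


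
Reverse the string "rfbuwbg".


Input string: 'rfbuwbg'
Operation: reverse character order
Original order: 'r' -> 'f' -> 'b' -> 'u' -> 'w' -> 'b' -> 'g'
Reversed order: 'g' -> 'b' -> 'w' -> 'u' -> 'b' -> 'f' -> 'r'
Result: gbwubfr


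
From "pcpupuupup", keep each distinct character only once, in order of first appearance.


Input: 'pcpupuupup'
Operation: keep first occurrence of each character
Scan: s[0]='p' new -> keep; s[1]='c' new -> keep; s[2]='p' seen -> skip; s[3]='u' new -> keep; s[4]='p' seen -> skip; s[5]='u' seen -> skip; s[6]='u' seen -> skip; s[7]='p' seen -> skip; s[8]='u' seen -> skip; s[9]='p' seen -> skip
Result: pcu


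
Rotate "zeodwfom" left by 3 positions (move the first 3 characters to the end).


Input: 'zeodwfom', shift = 3
Operation: split at index 3 and swap parts
Front part s[0:3] = 'zeo'
Back part s[3:] = 'dwfom'
Rotated = back + front = 'dwfom' + 'zeo'
Result: dwfomzeo


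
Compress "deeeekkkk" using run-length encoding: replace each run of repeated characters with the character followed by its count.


Input: 'deeeekkkk'
Operation: identify consecutive runs
Runs: 'd' -> d1, 'eeee' -> e4, 'kkkk' -> k4
Encoded: d1e4k4


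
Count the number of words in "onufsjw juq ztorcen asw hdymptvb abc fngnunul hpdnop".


Input string: 'onufsjw juq ztorcen asw hdymptvb abc fngnunul hpdnop'
Operation: split by spaces
Words found: 'onufsjw', 'juq', 'ztorcen', 'asw', 'hdymptvb', 'abc', 'fngnunul', 'hpdnop'
Word count: 8


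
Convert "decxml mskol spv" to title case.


Input string: 'decxml mskol spv'
Operation: capitalize first letter of each word
Word transformations: 'decxml'->'Decxml', 'mskol'->'Mskol', 'spv'->'Spv'
Result: Decxml Mskol Spv


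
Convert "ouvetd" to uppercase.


Input string: 'ouvetd'
Operation: convert each letter to uppercase
Mapping: 'o'->'O', 'u'->'U', 'v'->'V', 'e'->'E', 't'->'T', 'd'->'D'
Result: OUVETD


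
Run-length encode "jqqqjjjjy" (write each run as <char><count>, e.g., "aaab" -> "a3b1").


Input: 'jqqqjjjjy'
Operation: identify consecutive runs
Runs: 'j' -> j1, 'qqq' -> q3, 'jjjj' -> j4, 'y' -> y1
Encoded: j1q3j4y1


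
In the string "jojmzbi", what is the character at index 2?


Input string: 'jojmzbi'
Operation: get character at index 2
Index mapping: s[0]='j', s[1]='o', s[2]='j'
Result: 'j'


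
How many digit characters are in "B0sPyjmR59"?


Input string: 'B0sPyjmR59'
Operation: count digit characters (0-9)
Scan: 'B', '0'(digit), 's', 'P', 'y', 'j', 'm', 'R', '5'(digit), '9'(digit)
Digits found: 3
Result: 3


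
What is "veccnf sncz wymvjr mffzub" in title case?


Input string: 'veccnf sncz wymvjr mffzub'
Operation: capitalize first letter of each word
Word transformations: 'veccnf'->'Veccnf', 'sncz'->'Sncz', 'wymvjr'->'Wymvjr', 'mffzub'->'Mffzub'
Result: Veccnf Sncz Wymvjr Mffzub


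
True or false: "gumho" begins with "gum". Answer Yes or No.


Input string: 'gumho'
Prefix to check: 'gum'
First 3 characters of input: 'gum'
Match: True
Result: Yes


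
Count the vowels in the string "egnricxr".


Input string: 'egnricxr'
Operation: count vowels (a, e, i, o, u)
Scan: s[0]='e' (vowel), s[1]='g', s[2]='n', s[3]='r', s[4]='i' (vowel), s[5]='c', s[6]='x', s[7]='r'
Vowels found: 2
Result: 2


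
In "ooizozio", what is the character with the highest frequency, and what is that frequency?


Input: 'ooizozio'
Operation: tally each character
Counts: 'i':2, 'o':4, 'z':2
Maximum: 'o' appears 4 times
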